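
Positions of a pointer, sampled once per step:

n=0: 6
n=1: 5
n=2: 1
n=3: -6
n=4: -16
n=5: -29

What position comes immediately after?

Taking differences between consecutive positions: -1, -4, -7, -10, -13. These grow by -3 each step.
step 6: -29 − 16 → -45

-45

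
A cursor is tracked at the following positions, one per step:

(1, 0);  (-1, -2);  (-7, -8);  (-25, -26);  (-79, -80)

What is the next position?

(-241, -242)

The jumps are (-2, -2), (-6, -6), (-18, -18), (-54, -54) — a geometric progression with ratio 3.
step 5: (-79, -80) + (-162, -162) → (-241, -242)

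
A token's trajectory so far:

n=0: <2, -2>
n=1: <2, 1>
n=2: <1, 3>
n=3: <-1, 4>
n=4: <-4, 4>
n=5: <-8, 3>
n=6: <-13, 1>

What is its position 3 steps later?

Taking differences between consecutive positions: <+0, +3>, <-1, +2>, <-2, +1>, <-3, +0>, <-4, -1>, <-5, -2>. These grow by <-1, -1> each step.
step 7: <-13, 1> + <-6, -3> → <-19, -2>
step 8: <-19, -2> + <-7, -4> → <-26, -6>
step 9: <-26, -6> + <-8, -5> → <-34, -11>

<-34, -11>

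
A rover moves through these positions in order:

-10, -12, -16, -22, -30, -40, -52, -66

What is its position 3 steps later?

-120

First differences are -2, -4, -6, -8, -10, -12, -14; their common second difference is -2 (constant acceleration).
step 8: -66 − 16 → -82
step 9: -82 − 18 → -100
step 10: -100 − 20 → -120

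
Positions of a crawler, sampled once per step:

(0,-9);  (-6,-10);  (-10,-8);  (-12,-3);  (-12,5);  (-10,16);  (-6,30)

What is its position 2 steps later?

Taking differences between consecutive positions: (-6,-1), (-4,+2), (-2,+5), (+0,+8), (+2,+11), (+4,+14). These grow by (+2,+3) each step.
step 7: (-6,30) + (+6,+17) → (0,47)
step 8: (0,47) + (+8,+20) → (8,67)

(8,67)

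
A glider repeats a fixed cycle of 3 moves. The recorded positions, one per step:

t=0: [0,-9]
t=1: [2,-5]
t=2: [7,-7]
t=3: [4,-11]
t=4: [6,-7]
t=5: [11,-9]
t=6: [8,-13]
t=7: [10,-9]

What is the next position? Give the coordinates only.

The moves between consecutive positions are [+2,+4], [+5,-2], [-3,-4], [+2,+4], [+5,-2], [-3,-4], [+2,+4]; they repeat the 3-cycle [[+2,+4], [+5,-2], [-3,-4]].
step 8: apply [+5,-2] → [15,-11]

[15,-11]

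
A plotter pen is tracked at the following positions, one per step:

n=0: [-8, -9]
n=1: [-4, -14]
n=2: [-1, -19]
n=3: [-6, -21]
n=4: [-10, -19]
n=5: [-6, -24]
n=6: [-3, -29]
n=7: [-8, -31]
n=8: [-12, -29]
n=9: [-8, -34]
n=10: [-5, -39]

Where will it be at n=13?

[-10, -44]

Differencing gives [+4, -5], [+3, -5], [-5, -2], [-4, +2], [+4, -5], [+3, -5], [-5, -2], [-4, +2], [+4, -5], [+3, -5]. This is the pattern [+4, -5], [+3, -5], [-5, -2], [-4, +2] repeated.
step 11: apply [-5, -2] → [-10, -41]
step 12: apply [-4, +2] → [-14, -39]
step 13: apply [+4, -5] → [-10, -44]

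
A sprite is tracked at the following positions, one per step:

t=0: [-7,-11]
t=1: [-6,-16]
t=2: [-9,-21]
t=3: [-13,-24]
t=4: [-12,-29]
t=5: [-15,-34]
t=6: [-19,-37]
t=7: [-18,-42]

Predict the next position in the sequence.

[-21,-47]

Differencing gives [+1,-5], [-3,-5], [-4,-3], [+1,-5], [-3,-5], [-4,-3], [+1,-5]. This is the pattern [+1,-5], [-3,-5], [-4,-3] repeated.
step 8: apply [-3,-5] → [-21,-47]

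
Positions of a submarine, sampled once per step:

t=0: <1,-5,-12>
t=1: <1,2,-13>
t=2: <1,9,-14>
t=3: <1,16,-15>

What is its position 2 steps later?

Each step adds <+0,+7,-1> to the position.
step 4: <1,16,-15> + <+0,+7,-1> → <1,23,-16>
step 5: <1,23,-16> + <+0,+7,-1> → <1,30,-17>

<1,30,-17>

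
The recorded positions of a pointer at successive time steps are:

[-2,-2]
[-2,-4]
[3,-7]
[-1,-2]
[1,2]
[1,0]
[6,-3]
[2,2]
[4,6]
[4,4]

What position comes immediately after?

The moves between consecutive positions are [+0,-2], [+5,-3], [-4,+5], [+2,+4], [+0,-2], [+5,-3], [-4,+5], [+2,+4], [+0,-2]; they repeat the 4-cycle [[+0,-2], [+5,-3], [-4,+5], [+2,+4]].
step 10: apply [+5,-3] → [9,1]

[9,1]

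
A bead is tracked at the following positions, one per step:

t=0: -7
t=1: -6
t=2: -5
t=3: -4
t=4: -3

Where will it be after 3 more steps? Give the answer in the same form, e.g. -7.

The position changes by +1 every step.
step 5: -3 + 1 → -2
step 6: -2 + 1 → -1
step 7: -1 + 1 → 0

0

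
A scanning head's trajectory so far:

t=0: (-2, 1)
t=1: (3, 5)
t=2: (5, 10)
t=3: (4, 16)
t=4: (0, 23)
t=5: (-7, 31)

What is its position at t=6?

First differences are (+5, +4), (+2, +5), (-1, +6), (-4, +7), (-7, +8); their common second difference is (-3, +1) (constant acceleration).
step 6: (-7, 31) + (-10, +9) → (-17, 40)

(-17, 40)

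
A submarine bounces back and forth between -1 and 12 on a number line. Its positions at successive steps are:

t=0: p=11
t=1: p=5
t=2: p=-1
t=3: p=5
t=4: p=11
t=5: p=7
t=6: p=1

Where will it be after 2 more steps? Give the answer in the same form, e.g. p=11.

p=9

The value travels 6 per step and bounces off the walls at -1 and 12.
  step 7: 1 → 3
  step 8: 3 → 9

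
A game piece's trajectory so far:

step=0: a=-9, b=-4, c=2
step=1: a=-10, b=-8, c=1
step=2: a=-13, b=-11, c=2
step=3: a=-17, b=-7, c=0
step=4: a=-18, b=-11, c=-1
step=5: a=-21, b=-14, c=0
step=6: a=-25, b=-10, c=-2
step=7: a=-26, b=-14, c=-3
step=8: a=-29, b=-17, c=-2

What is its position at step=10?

a=-34, b=-17, c=-5

The moves between consecutive positions are (-1,-4,-1), (-3,-3,+1), (-4,+4,-2), (-1,-4,-1), (-3,-3,+1), (-4,+4,-2), (-1,-4,-1), (-3,-3,+1); they repeat the 3-cycle [(-1,-4,-1), (-3,-3,+1), (-4,+4,-2)].
step 9: apply (-4,+4,-2) → a=-33, b=-13, c=-4
step 10: apply (-1,-4,-1) → a=-34, b=-17, c=-5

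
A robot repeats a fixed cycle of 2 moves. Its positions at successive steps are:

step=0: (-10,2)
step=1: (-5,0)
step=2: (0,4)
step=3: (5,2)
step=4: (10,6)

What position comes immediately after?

(15,4)

Step-to-step displacements: (+5,-2), (+5,+4), (+5,-2), (+5,+4) — a repeating cycle of length 2.
step 5: apply (+5,-2) → (15,4)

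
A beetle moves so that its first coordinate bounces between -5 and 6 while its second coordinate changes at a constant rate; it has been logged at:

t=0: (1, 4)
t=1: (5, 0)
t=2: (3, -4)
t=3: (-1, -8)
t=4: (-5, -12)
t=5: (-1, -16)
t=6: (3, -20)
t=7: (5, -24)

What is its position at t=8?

The first coordinate reflects between -5 and 6, moving 4 per step.
  step 8: 5 → 1
The second coordinate changes by -4 each step: at step 8 it is -28.

(1, -28)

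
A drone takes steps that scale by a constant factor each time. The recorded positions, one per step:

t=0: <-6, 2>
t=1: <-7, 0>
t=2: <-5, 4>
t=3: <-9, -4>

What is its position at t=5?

<-17, -20>

The jumps are <-1, -2>, <+2, +4>, <-4, -8> — a geometric progression with ratio -2.
step 4: <-9, -4> + <+8, +16> → <-1, 12>
step 5: <-1, 12> + <-16, -32> → <-17, -20>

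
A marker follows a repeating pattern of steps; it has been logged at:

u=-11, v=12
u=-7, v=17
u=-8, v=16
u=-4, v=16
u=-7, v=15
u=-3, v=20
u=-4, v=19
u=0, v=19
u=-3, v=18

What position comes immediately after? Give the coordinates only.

u=1, v=23

Differencing gives (+4,+5), (-1,-1), (+4,+0), (-3,-1), (+4,+5), (-1,-1), (+4,+0), (-3,-1). This is the pattern (+4,+5), (-1,-1), (+4,+0), (-3,-1) repeated.
step 9: apply (+4,+5) → u=1, v=23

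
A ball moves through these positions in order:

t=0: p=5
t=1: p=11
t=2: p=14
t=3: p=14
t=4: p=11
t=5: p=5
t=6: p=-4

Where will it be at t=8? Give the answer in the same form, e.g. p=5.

p=-31

Successive displacements: +6, +3, +0, -3, -6, -9 — each changes by -3.
step 7: -4 − 12 → p=-16
step 8: -16 − 15 → p=-31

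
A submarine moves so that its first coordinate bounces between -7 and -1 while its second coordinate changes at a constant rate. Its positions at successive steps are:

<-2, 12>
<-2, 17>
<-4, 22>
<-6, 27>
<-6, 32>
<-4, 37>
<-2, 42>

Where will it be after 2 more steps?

<-4, 52>

The first coordinate travels 2 per step and bounces off the walls at -7 and -1.
  step 7: -2 → -2
  step 8: -2 → -4
The second coordinate changes by +5 each step: at step 8 it is 52.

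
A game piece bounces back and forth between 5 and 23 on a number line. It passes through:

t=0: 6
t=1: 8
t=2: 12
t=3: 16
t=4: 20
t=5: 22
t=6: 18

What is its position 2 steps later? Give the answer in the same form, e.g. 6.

The value travels 4 per step and bounces off the walls at 5 and 23.
  step 7: 18 → 14
  step 8: 14 → 10

10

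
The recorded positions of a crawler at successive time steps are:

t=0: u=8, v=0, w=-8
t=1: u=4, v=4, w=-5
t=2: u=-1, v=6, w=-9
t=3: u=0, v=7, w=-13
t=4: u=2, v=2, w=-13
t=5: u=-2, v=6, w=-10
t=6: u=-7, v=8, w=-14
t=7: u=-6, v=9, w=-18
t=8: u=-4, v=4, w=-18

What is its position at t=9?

u=-8, v=8, w=-15

Step-to-step displacements: (-4, +4, +3), (-5, +2, -4), (+1, +1, -4), (+2, -5, +0), (-4, +4, +3), (-5, +2, -4), (+1, +1, -4), (+2, -5, +0) — a repeating cycle of length 4.
step 9: apply (-4, +4, +3) → u=-8, v=8, w=-15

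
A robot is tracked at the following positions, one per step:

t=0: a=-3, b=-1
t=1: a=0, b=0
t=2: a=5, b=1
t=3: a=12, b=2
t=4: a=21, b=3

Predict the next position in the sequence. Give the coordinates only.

Successive displacements: (+3,+1), (+5,+1), (+7,+1), (+9,+1) — each changes by (+2,+0).
step 5: a=21, b=3 + (+11,+1) → a=32, b=4

a=32, b=4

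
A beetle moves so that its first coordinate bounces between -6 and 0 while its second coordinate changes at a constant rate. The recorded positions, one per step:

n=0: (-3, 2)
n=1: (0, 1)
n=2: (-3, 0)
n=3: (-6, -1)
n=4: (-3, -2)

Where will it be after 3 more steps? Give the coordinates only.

The first coordinate travels 3 per step and bounces off the walls at -6 and 0.
  step 5: -3 → 0
  step 6: 0 → -3
  step 7: -3 → -6
The second coordinate changes by -1 each step: at step 7 it is -5.

(-6, -5)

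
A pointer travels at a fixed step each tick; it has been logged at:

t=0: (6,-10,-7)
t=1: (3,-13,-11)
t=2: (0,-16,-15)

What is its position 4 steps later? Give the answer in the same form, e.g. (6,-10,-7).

(-12,-28,-31)

The position changes by (-3,-3,-4) every step.
step 3: (0,-16,-15) + (-3,-3,-4) → (-3,-19,-19)
step 4: (-3,-19,-19) + (-3,-3,-4) → (-6,-22,-23)
step 5: (-6,-22,-23) + (-3,-3,-4) → (-9,-25,-27)
step 6: (-9,-25,-27) + (-3,-3,-4) → (-12,-28,-31)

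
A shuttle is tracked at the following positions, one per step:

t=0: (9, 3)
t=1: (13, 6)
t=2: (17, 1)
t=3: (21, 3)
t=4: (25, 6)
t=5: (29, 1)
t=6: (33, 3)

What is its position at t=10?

The first coordinate changes by +4 each step, so at step 10 it is 9 + 10·(4) = 49.
The second coordinate repeats the cycle [3, 6, 1] with period 3; step 10 mod 3 = 1, giving 6.

(49, 6)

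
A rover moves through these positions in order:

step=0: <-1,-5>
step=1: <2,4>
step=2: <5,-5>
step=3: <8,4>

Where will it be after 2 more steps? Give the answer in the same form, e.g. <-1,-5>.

First: linear, +3 per step → 14 at step 5.
Second: cycles through -5, 4 every 2 steps. Step 5 lands at position 1 of the cycle → 4.

<14,4>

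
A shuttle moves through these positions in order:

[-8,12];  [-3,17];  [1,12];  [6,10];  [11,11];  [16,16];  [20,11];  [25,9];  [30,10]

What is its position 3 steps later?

The moves between consecutive positions are [+5,+5], [+4,-5], [+5,-2], [+5,+1], [+5,+5], [+4,-5], [+5,-2], [+5,+1]; they repeat the 4-cycle [[+5,+5], [+4,-5], [+5,-2], [+5,+1]].
step 9: apply [+5,+5] → [35,15]
step 10: apply [+4,-5] → [39,10]
step 11: apply [+5,-2] → [44,8]

[44,8]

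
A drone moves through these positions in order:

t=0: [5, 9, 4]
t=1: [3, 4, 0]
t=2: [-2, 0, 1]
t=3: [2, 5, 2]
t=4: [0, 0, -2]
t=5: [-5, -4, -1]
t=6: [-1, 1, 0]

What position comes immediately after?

[-3, -4, -4]

Differencing gives [-2, -5, -4], [-5, -4, +1], [+4, +5, +1], [-2, -5, -4], [-5, -4, +1], [+4, +5, +1]. This is the pattern [-2, -5, -4], [-5, -4, +1], [+4, +5, +1] repeated.
step 7: apply [-2, -5, -4] → [-3, -4, -4]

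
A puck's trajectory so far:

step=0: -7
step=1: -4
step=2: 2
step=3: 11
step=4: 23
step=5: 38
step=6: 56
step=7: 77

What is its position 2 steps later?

Taking differences between consecutive positions: +3, +6, +9, +12, +15, +18, +21. These grow by +3 each step.
step 8: 77 + 24 → 101
step 9: 101 + 27 → 128

128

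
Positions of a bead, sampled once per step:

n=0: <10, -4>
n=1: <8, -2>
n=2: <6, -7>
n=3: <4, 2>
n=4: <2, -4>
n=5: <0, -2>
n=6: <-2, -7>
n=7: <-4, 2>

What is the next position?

The first coordinate changes by -2 each step, so at step 8 it is 10 + 8·(-2) = -6.
The second coordinate repeats the cycle [-4, -2, -7, 2] with period 4; step 8 mod 4 = 0, giving -4.

<-6, -4>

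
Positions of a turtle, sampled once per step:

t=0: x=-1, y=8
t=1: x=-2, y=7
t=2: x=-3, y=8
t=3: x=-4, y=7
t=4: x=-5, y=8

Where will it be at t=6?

X: linear, -1 per step → -7 at step 6.
Y: cycles through 8, 7 every 2 steps. Step 6 lands at position 0 of the cycle → 8.

x=-7, y=8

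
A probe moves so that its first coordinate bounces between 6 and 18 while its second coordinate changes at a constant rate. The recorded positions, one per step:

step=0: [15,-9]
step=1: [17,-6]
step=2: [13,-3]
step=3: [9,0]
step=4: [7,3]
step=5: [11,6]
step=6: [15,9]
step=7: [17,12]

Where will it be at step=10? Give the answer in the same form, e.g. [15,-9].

[7,21]

The first coordinate travels 4 per step and bounces off the walls at 6 and 18.
  step 8: 17 → 13
  step 9: 13 → 9
  step 10: 9 → 7
The second coordinate changes by +3 each step: at step 10 it is 21.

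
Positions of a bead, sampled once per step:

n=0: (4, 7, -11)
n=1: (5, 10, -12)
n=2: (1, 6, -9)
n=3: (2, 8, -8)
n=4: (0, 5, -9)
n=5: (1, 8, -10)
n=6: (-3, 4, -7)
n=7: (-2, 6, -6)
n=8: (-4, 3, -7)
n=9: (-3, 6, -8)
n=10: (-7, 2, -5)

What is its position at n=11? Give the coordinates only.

(-6, 4, -4)

Step-to-step displacements: (+1, +3, -1), (-4, -4, +3), (+1, +2, +1), (-2, -3, -1), (+1, +3, -1), (-4, -4, +3), (+1, +2, +1), (-2, -3, -1), (+1, +3, -1), (-4, -4, +3) — a repeating cycle of length 4.
step 11: apply (+1, +2, +1) → (-6, 4, -4)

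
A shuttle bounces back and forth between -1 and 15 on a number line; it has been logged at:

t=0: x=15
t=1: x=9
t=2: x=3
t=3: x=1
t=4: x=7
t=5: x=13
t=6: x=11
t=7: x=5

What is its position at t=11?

The value reflects between -1 and 15, moving 6 per step.
  step 8: 5 → -1
  step 9: -1 → 5
  step 10: 5 → 11
  step 11: 11 → 13

x=13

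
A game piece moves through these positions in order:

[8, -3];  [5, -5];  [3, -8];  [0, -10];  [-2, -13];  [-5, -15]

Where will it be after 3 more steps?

[-12, -23]

The moves between consecutive positions are [-3, -2], [-2, -3], [-3, -2], [-2, -3], [-3, -2]; they repeat the 2-cycle [[-3, -2], [-2, -3]].
step 6: apply [-2, -3] → [-7, -18]
step 7: apply [-3, -2] → [-10, -20]
step 8: apply [-2, -3] → [-12, -23]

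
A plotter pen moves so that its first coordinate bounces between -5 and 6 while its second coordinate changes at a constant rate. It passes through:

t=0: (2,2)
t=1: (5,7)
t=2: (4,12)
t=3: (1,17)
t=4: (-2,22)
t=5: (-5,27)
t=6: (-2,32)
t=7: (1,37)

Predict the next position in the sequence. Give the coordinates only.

(4,42)

The first coordinate travels 3 per step and bounces off the walls at -5 and 6.
  step 8: 1 → 4
The second coordinate changes by +5 each step: at step 8 it is 42.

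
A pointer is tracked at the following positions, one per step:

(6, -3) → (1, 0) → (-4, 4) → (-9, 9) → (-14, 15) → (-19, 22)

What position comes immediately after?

First differences are (-5, +3), (-5, +4), (-5, +5), (-5, +6), (-5, +7); their common second difference is (+0, +1) (constant acceleration).
step 6: (-19, 22) + (-5, +8) → (-24, 30)

(-24, 30)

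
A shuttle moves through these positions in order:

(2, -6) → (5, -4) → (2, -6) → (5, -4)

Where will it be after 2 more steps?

The jumps are (+3, +2), (-3, -2), (+3, +2) — a geometric progression with ratio -1.
step 4: (5, -4) + (-3, -2) → (2, -6)
step 5: (2, -6) + (+3, +2) → (5, -4)

(5, -4)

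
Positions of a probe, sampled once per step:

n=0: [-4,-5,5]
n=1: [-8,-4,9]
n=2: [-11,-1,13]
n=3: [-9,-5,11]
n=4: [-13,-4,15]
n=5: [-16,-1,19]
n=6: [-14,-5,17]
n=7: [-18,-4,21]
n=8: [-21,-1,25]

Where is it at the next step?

Differencing gives [-4,+1,+4], [-3,+3,+4], [+2,-4,-2], [-4,+1,+4], [-3,+3,+4], [+2,-4,-2], [-4,+1,+4], [-3,+3,+4]. This is the pattern [-4,+1,+4], [-3,+3,+4], [+2,-4,-2] repeated.
step 9: apply [+2,-4,-2] → [-19,-5,23]

[-19,-5,23]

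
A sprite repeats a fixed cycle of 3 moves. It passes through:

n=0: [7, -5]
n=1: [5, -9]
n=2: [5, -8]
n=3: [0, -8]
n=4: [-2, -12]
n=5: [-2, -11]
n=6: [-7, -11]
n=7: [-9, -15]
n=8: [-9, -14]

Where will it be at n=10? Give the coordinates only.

Differencing gives [-2, -4], [+0, +1], [-5, +0], [-2, -4], [+0, +1], [-5, +0], [-2, -4], [+0, +1]. This is the pattern [-2, -4], [+0, +1], [-5, +0] repeated.
step 9: apply [-5, +0] → [-14, -14]
step 10: apply [-2, -4] → [-16, -18]

[-16, -18]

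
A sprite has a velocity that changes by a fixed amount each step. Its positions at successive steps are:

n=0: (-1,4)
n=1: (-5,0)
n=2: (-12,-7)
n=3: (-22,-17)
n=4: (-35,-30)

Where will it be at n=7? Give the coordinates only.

Successive displacements: (-4,-4), (-7,-7), (-10,-10), (-13,-13) — each changes by (-3,-3).
step 5: (-35,-30) + (-16,-16) → (-51,-46)
step 6: (-51,-46) + (-19,-19) → (-70,-65)
step 7: (-70,-65) + (-22,-22) → (-92,-87)

(-92,-87)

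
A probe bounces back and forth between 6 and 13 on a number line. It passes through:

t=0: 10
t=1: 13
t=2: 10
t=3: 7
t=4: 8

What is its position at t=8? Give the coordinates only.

The value reflects between 6 and 13, moving 3 per step.
  step 5: 8 → 11
  step 6: 11 → 12
  step 7: 12 → 9
  step 8: 9 → 6

6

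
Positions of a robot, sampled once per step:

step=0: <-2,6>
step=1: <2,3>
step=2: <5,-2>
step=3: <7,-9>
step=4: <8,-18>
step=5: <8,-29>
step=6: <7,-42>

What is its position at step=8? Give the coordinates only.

<2,-74>

Successive displacements: <+4,-3>, <+3,-5>, <+2,-7>, <+1,-9>, <+0,-11>, <-1,-13> — each changes by <-1,-2>.
step 7: <7,-42> + <-2,-15> → <5,-57>
step 8: <5,-57> + <-3,-17> → <2,-74>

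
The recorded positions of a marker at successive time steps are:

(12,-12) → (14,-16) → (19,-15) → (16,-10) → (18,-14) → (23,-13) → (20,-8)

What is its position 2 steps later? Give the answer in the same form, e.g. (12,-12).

Differencing gives (+2,-4), (+5,+1), (-3,+5), (+2,-4), (+5,+1), (-3,+5). This is the pattern (+2,-4), (+5,+1), (-3,+5) repeated.
step 7: apply (+2,-4) → (22,-12)
step 8: apply (+5,+1) → (27,-11)

(27,-11)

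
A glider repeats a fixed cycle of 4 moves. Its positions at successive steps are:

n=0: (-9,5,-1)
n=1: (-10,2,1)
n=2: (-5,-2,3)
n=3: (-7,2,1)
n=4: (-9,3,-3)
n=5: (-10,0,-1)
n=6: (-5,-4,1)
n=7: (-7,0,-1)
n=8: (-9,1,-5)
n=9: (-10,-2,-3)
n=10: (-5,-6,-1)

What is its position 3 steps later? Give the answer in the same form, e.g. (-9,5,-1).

Differencing gives (-1,-3,+2), (+5,-4,+2), (-2,+4,-2), (-2,+1,-4), (-1,-3,+2), (+5,-4,+2), (-2,+4,-2), (-2,+1,-4), (-1,-3,+2), (+5,-4,+2). This is the pattern (-1,-3,+2), (+5,-4,+2), (-2,+4,-2), (-2,+1,-4) repeated.
step 11: apply (-2,+4,-2) → (-7,-2,-3)
step 12: apply (-2,+1,-4) → (-9,-1,-7)
step 13: apply (-1,-3,+2) → (-10,-4,-5)

(-10,-4,-5)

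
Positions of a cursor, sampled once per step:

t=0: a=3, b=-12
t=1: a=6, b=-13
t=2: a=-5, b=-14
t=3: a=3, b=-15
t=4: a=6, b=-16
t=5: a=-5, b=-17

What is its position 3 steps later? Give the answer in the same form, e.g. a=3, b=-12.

a=-5, b=-20

The a coordinate repeats the cycle [3, 6, -5] with period 3; step 8 mod 3 = 2, giving -5.
The b coordinate changes by -1 each step, so at step 8 it is -12 + 8·(-1) = -20.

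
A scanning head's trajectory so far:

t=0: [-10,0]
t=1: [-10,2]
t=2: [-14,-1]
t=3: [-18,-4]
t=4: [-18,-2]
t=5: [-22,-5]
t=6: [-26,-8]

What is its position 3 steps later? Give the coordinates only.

[-34,-12]

Differencing gives [+0,+2], [-4,-3], [-4,-3], [+0,+2], [-4,-3], [-4,-3]. This is the pattern [+0,+2], [-4,-3], [-4,-3] repeated.
step 7: apply [+0,+2] → [-26,-6]
step 8: apply [-4,-3] → [-30,-9]
step 9: apply [-4,-3] → [-34,-12]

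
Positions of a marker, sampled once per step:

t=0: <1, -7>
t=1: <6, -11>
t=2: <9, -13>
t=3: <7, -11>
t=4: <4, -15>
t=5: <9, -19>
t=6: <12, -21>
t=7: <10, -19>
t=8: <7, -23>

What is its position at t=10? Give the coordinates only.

<15, -29>

Differencing gives <+5, -4>, <+3, -2>, <-2, +2>, <-3, -4>, <+5, -4>, <+3, -2>, <-2, +2>, <-3, -4>. This is the pattern <+5, -4>, <+3, -2>, <-2, +2>, <-3, -4> repeated.
step 9: apply <+5, -4> → <12, -27>
step 10: apply <+3, -2> → <15, -29>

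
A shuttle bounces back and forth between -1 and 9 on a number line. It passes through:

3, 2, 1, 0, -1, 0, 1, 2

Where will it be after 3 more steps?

The value reflects between -1 and 9, moving 1 per step.
  step 8: 2 → 3
  step 9: 3 → 4
  step 10: 4 → 5

5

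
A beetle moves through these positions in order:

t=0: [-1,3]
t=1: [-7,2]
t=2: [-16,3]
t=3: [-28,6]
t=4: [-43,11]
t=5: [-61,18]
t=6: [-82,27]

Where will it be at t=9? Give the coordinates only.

[-163,66]

First differences are [-6,-1], [-9,+1], [-12,+3], [-15,+5], [-18,+7], [-21,+9]; their common second difference is [-3,+2] (constant acceleration).
step 7: [-82,27] + [-24,+11] → [-106,38]
step 8: [-106,38] + [-27,+13] → [-133,51]
step 9: [-133,51] + [-30,+15] → [-163,66]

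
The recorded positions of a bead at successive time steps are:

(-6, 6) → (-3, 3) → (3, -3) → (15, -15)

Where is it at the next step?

Consecutive displacements (+3, -3), (+6, -6), (+12, -12) scale by a factor of 2 each step.
step 4: (15, -15) + (+24, -24) → (39, -39)

(39, -39)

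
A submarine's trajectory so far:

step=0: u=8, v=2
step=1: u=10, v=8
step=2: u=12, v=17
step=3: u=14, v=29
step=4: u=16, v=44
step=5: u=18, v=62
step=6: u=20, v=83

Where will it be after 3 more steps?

u=26, v=164

Successive displacements: (+2, +6), (+2, +9), (+2, +12), (+2, +15), (+2, +18), (+2, +21) — each changes by (+0, +3).
step 7: u=20, v=83 + (+2, +24) → u=22, v=107
step 8: u=22, v=107 + (+2, +27) → u=24, v=134
step 9: u=24, v=134 + (+2, +30) → u=26, v=164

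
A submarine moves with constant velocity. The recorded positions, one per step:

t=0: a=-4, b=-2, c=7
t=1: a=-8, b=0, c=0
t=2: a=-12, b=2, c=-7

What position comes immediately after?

Constant displacement of (-4, +2, -7) per step.
step 3: a=-12, b=2, c=-7 + (-4, +2, -7) → a=-16, b=4, c=-14

a=-16, b=4, c=-14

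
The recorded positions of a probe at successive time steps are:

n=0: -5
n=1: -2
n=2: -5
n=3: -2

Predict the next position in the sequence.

-5

Consecutive displacements +3, -3, +3 scale by a factor of -1 each step.
step 4: -2 − 3 → -5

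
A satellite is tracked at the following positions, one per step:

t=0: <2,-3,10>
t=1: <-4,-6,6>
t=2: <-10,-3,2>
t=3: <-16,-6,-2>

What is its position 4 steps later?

First: linear, -6 per step → -40 at step 7.
Second: cycles through -3, -6 every 2 steps. Step 7 lands at position 1 of the cycle → -6.
Third: linear, -4 per step → -18 at step 7.

<-40,-6,-18>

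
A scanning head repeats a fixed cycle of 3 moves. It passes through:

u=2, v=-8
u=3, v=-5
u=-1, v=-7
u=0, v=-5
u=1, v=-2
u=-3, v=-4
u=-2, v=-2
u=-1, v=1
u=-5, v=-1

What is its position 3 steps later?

Step-to-step displacements: (+1,+3), (-4,-2), (+1,+2), (+1,+3), (-4,-2), (+1,+2), (+1,+3), (-4,-2) — a repeating cycle of length 3.
step 9: apply (+1,+2) → u=-4, v=1
step 10: apply (+1,+3) → u=-3, v=4
step 11: apply (-4,-2) → u=-7, v=2

u=-7, v=2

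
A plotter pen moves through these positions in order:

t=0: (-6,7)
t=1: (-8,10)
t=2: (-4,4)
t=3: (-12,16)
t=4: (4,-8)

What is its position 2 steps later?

(36,-56)

Consecutive displacements (-2,+3), (+4,-6), (-8,+12), (+16,-24) scale by a factor of -2 each step.
step 5: (4,-8) + (-32,+48) → (-28,40)
step 6: (-28,40) + (+64,-96) → (36,-56)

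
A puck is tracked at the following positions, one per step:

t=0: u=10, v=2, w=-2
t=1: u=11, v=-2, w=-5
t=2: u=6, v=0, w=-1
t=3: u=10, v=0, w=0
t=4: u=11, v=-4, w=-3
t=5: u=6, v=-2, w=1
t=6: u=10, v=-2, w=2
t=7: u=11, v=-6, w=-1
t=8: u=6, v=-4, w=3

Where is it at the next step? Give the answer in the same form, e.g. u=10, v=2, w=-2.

u=10, v=-4, w=4

Step-to-step displacements: (+1, -4, -3), (-5, +2, +4), (+4, +0, +1), (+1, -4, -3), (-5, +2, +4), (+4, +0, +1), (+1, -4, -3), (-5, +2, +4) — a repeating cycle of length 3.
step 9: apply (+4, +0, +1) → u=10, v=-4, w=4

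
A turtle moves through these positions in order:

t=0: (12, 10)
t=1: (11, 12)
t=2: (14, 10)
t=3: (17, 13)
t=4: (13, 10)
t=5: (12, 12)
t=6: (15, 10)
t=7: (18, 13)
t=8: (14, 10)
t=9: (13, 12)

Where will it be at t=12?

(15, 10)

Differencing gives (-1, +2), (+3, -2), (+3, +3), (-4, -3), (-1, +2), (+3, -2), (+3, +3), (-4, -3), (-1, +2). This is the pattern (-1, +2), (+3, -2), (+3, +3), (-4, -3) repeated.
step 10: apply (+3, -2) → (16, 10)
step 11: apply (+3, +3) → (19, 13)
step 12: apply (-4, -3) → (15, 10)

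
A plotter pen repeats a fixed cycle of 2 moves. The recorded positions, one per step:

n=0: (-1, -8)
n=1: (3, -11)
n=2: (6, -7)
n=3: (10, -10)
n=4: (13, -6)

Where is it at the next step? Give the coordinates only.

(17, -9)

The moves between consecutive positions are (+4, -3), (+3, +4), (+4, -3), (+3, +4); they repeat the 2-cycle [(+4, -3), (+3, +4)].
step 5: apply (+4, -3) → (17, -9)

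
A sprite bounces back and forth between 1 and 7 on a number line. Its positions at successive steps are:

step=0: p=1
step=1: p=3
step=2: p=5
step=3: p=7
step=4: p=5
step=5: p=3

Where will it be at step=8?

p=5

The value travels 2 per step and bounces off the walls at 1 and 7.
  step 6: 3 → 1
  step 7: 1 → 3
  step 8: 3 → 5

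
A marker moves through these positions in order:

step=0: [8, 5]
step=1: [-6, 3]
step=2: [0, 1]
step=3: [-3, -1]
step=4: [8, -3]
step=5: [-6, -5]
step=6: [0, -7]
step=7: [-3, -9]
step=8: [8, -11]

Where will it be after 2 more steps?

The first coordinate repeats the cycle [8, -6, 0, -3] with period 4; step 10 mod 4 = 2, giving 0.
The second coordinate changes by -2 each step, so at step 10 it is 5 + 10·(-2) = -15.

[0, -15]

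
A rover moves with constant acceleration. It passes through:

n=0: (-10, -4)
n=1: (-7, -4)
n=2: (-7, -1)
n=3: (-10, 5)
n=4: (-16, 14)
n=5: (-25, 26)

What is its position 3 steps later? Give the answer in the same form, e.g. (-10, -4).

(-70, 80)

First differences are (+3, +0), (+0, +3), (-3, +6), (-6, +9), (-9, +12); their common second difference is (-3, +3) (constant acceleration).
step 6: (-25, 26) + (-12, +15) → (-37, 41)
step 7: (-37, 41) + (-15, +18) → (-52, 59)
step 8: (-52, 59) + (-18, +21) → (-70, 80)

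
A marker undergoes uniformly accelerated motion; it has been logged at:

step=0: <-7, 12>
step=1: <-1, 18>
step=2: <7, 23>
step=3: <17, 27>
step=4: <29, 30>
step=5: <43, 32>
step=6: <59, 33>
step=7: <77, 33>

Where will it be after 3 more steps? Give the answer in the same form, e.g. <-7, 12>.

<143, 27>

Taking differences between consecutive positions: <+6, +6>, <+8, +5>, <+10, +4>, <+12, +3>, <+14, +2>, <+16, +1>, <+18, +0>. These grow by <+2, -1> each step.
step 8: <77, 33> + <+20, -1> → <97, 32>
step 9: <97, 32> + <+22, -2> → <119, 30>
step 10: <119, 30> + <+24, -3> → <143, 27>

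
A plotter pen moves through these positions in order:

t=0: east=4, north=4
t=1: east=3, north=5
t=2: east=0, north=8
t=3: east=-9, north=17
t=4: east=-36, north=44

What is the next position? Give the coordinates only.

Consecutive displacements (-1, +1), (-3, +3), (-9, +9), (-27, +27) scale by a factor of 3 each step.
step 5: east=-36, north=44 + (-81, +81) → east=-117, north=125

east=-117, north=125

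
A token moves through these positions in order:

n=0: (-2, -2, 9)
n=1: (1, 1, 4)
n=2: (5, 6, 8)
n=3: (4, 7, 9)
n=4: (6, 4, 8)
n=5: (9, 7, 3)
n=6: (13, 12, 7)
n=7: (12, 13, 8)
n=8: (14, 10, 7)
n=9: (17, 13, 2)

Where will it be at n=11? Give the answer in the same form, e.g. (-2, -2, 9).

(20, 19, 7)

Differencing gives (+3, +3, -5), (+4, +5, +4), (-1, +1, +1), (+2, -3, -1), (+3, +3, -5), (+4, +5, +4), (-1, +1, +1), (+2, -3, -1), (+3, +3, -5). This is the pattern (+3, +3, -5), (+4, +5, +4), (-1, +1, +1), (+2, -3, -1) repeated.
step 10: apply (+4, +5, +4) → (21, 18, 6)
step 11: apply (-1, +1, +1) → (20, 19, 7)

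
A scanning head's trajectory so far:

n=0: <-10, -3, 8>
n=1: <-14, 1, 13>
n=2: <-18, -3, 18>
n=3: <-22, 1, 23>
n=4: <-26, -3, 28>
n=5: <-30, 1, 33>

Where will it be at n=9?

First: linear, -4 per step → -46 at step 9.
Second: cycles through -3, 1 every 2 steps. Step 9 lands at position 1 of the cycle → 1.
Third: linear, +5 per step → 53 at step 9.

<-46, 1, 53>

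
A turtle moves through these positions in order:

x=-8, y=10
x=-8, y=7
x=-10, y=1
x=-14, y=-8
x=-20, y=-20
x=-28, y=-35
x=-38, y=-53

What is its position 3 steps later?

First differences are (+0, -3), (-2, -6), (-4, -9), (-6, -12), (-8, -15), (-10, -18); their common second difference is (-2, -3) (constant acceleration).
step 7: x=-38, y=-53 + (-12, -21) → x=-50, y=-74
step 8: x=-50, y=-74 + (-14, -24) → x=-64, y=-98
step 9: x=-64, y=-98 + (-16, -27) → x=-80, y=-125

x=-80, y=-125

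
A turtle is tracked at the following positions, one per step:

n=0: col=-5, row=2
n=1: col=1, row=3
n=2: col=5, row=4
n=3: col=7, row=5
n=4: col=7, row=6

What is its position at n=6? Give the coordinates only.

col=1, row=8

Successive displacements: (+6, +1), (+4, +1), (+2, +1), (+0, +1) — each changes by (-2, +0).
step 5: col=7, row=6 + (-2, +1) → col=5, row=7
step 6: col=5, row=7 + (-4, +1) → col=1, row=8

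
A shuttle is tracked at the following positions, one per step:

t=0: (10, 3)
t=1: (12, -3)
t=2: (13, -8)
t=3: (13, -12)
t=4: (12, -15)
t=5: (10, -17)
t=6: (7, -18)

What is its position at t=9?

(-8, -15)

First differences are (+2, -6), (+1, -5), (+0, -4), (-1, -3), (-2, -2), (-3, -1); their common second difference is (-1, +1) (constant acceleration).
step 7: (7, -18) + (-4, +0) → (3, -18)
step 8: (3, -18) + (-5, +1) → (-2, -17)
step 9: (-2, -17) + (-6, +2) → (-8, -15)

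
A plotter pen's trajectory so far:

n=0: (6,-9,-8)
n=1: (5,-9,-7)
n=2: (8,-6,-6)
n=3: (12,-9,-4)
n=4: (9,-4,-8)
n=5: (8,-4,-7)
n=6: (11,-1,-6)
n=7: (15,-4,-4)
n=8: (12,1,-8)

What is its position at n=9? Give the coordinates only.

(11,1,-7)

Differencing gives (-1,+0,+1), (+3,+3,+1), (+4,-3,+2), (-3,+5,-4), (-1,+0,+1), (+3,+3,+1), (+4,-3,+2), (-3,+5,-4). This is the pattern (-1,+0,+1), (+3,+3,+1), (+4,-3,+2), (-3,+5,-4) repeated.
step 9: apply (-1,+0,+1) → (11,1,-7)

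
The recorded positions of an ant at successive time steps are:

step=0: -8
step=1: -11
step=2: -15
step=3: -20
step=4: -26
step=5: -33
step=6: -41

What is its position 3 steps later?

First differences are -3, -4, -5, -6, -7, -8; their common second difference is -1 (constant acceleration).
step 7: -41 − 9 → -50
step 8: -50 − 10 → -60
step 9: -60 − 11 → -71

-71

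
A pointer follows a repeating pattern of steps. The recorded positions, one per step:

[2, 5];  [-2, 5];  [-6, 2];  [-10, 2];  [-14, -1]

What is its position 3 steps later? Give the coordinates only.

[-26, -4]

Differencing gives [-4, +0], [-4, -3], [-4, +0], [-4, -3]. This is the pattern [-4, +0], [-4, -3] repeated.
step 5: apply [-4, +0] → [-18, -1]
step 6: apply [-4, -3] → [-22, -4]
step 7: apply [-4, +0] → [-26, -4]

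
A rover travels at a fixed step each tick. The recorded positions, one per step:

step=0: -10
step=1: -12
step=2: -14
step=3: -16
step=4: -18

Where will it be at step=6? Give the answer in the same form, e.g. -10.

-22

Constant displacement of -2 per step.
step 5: -18 − 2 → -20
step 6: -20 − 2 → -22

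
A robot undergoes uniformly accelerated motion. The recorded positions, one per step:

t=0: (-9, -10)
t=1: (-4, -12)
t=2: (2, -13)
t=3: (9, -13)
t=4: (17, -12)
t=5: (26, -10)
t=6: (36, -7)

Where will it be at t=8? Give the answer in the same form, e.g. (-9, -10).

Taking differences between consecutive positions: (+5, -2), (+6, -1), (+7, +0), (+8, +1), (+9, +2), (+10, +3). These grow by (+1, +1) each step.
step 7: (36, -7) + (+11, +4) → (47, -3)
step 8: (47, -3) + (+12, +5) → (59, 2)

(59, 2)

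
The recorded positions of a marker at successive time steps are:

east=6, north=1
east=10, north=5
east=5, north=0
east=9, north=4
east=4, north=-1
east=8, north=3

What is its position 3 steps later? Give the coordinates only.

east=2, north=-3

Step-to-step displacements: (+4, +4), (-5, -5), (+4, +4), (-5, -5), (+4, +4) — a repeating cycle of length 2.
step 6: apply (-5, -5) → east=3, north=-2
step 7: apply (+4, +4) → east=7, north=2
step 8: apply (-5, -5) → east=2, north=-3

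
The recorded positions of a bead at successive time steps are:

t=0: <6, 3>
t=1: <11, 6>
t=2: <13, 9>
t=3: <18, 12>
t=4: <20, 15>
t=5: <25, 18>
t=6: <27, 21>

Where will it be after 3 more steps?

The moves between consecutive positions are <+5, +3>, <+2, +3>, <+5, +3>, <+2, +3>, <+5, +3>, <+2, +3>; they repeat the 2-cycle [<+5, +3>, <+2, +3>].
step 7: apply <+5, +3> → <32, 24>
step 8: apply <+2, +3> → <34, 27>
step 9: apply <+5, +3> → <39, 30>

<39, 30>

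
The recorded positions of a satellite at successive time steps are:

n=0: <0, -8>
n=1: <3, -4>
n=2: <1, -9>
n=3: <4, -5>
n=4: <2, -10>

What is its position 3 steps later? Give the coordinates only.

<6, -7>

Differencing gives <+3, +4>, <-2, -5>, <+3, +4>, <-2, -5>. This is the pattern <+3, +4>, <-2, -5> repeated.
step 5: apply <+3, +4> → <5, -6>
step 6: apply <-2, -5> → <3, -11>
step 7: apply <+3, +4> → <6, -7>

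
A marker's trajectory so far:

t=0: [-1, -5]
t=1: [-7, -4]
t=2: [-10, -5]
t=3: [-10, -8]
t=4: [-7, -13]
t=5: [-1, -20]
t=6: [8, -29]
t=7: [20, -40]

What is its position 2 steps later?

[53, -68]

First differences are [-6, +1], [-3, -1], [+0, -3], [+3, -5], [+6, -7], [+9, -9], [+12, -11]; their common second difference is [+3, -2] (constant acceleration).
step 8: [20, -40] + [+15, -13] → [35, -53]
step 9: [35, -53] + [+18, -15] → [53, -68]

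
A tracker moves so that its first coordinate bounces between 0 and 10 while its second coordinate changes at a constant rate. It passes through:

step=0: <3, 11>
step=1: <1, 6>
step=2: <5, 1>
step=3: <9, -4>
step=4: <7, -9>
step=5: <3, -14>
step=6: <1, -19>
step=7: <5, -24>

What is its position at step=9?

<7, -34>

The first coordinate reflects between 0 and 10, moving 4 per step.
  step 8: 5 → 9
  step 9: 9 → 7
The second coordinate changes by -5 each step: at step 9 it is -34.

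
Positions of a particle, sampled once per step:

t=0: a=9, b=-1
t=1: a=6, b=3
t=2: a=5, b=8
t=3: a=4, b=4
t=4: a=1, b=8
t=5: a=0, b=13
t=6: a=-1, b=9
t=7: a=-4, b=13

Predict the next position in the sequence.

a=-5, b=18

The moves between consecutive positions are (-3, +4), (-1, +5), (-1, -4), (-3, +4), (-1, +5), (-1, -4), (-3, +4); they repeat the 3-cycle [(-3, +4), (-1, +5), (-1, -4)].
step 8: apply (-1, +5) → a=-5, b=18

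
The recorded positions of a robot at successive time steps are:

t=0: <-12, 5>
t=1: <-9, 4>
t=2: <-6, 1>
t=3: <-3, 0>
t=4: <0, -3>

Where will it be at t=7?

<9, -8>

The moves between consecutive positions are <+3, -1>, <+3, -3>, <+3, -1>, <+3, -3>; they repeat the 2-cycle [<+3, -1>, <+3, -3>].
step 5: apply <+3, -1> → <3, -4>
step 6: apply <+3, -3> → <6, -7>
step 7: apply <+3, -1> → <9, -8>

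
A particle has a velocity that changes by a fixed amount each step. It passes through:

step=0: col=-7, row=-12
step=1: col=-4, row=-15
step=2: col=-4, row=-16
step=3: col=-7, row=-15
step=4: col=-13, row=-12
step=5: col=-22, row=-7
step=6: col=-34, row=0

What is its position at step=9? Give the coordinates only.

First differences are (+3,-3), (+0,-1), (-3,+1), (-6,+3), (-9,+5), (-12,+7); their common second difference is (-3,+2) (constant acceleration).
step 7: col=-34, row=0 + (-15,+9) → col=-49, row=9
step 8: col=-49, row=9 + (-18,+11) → col=-67, row=20
step 9: col=-67, row=20 + (-21,+13) → col=-88, row=33

col=-88, row=33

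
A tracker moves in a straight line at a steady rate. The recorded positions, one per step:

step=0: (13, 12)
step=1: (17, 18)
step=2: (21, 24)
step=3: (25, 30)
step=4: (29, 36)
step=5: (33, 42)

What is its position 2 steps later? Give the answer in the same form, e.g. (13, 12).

The position changes by (+4, +6) every step.
step 6: (33, 42) + (+4, +6) → (37, 48)
step 7: (37, 48) + (+4, +6) → (41, 54)

(41, 54)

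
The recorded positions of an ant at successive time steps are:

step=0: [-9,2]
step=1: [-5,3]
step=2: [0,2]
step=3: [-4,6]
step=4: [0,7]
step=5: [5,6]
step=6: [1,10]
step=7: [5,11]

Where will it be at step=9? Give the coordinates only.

The moves between consecutive positions are [+4,+1], [+5,-1], [-4,+4], [+4,+1], [+5,-1], [-4,+4], [+4,+1]; they repeat the 3-cycle [[+4,+1], [+5,-1], [-4,+4]].
step 8: apply [+5,-1] → [10,10]
step 9: apply [-4,+4] → [6,14]

[6,14]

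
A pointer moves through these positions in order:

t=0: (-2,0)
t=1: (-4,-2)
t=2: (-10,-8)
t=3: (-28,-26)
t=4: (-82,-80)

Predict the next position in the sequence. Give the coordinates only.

Consecutive displacements (-2,-2), (-6,-6), (-18,-18), (-54,-54) scale by a factor of 3 each step.
step 5: (-82,-80) + (-162,-162) → (-244,-242)

(-244,-242)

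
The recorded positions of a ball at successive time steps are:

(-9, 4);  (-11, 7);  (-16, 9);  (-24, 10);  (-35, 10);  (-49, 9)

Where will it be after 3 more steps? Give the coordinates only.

(-109, 0)

Successive displacements: (-2, +3), (-5, +2), (-8, +1), (-11, +0), (-14, -1) — each changes by (-3, -1).
step 6: (-49, 9) + (-17, -2) → (-66, 7)
step 7: (-66, 7) + (-20, -3) → (-86, 4)
step 8: (-86, 4) + (-23, -4) → (-109, 0)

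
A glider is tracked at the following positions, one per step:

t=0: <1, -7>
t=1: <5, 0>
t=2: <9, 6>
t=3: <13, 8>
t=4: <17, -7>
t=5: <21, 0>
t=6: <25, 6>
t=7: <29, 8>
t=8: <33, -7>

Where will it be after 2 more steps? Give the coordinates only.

<41, 6>

The first coordinate changes by +4 each step, so at step 10 it is 1 + 10·(4) = 41.
The second coordinate repeats the cycle [-7, 0, 6, 8] with period 4; step 10 mod 4 = 2, giving 6.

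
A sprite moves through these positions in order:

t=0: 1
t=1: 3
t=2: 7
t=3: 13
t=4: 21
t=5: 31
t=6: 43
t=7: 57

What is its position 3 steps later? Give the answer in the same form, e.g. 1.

First differences are +2, +4, +6, +8, +10, +12, +14; their common second difference is +2 (constant acceleration).
step 8: 57 + 16 → 73
step 9: 73 + 18 → 91
step 10: 91 + 20 → 111

111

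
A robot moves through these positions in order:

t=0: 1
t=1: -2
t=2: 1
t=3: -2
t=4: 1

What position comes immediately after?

The jumps are -3, +3, -3, +3 — a geometric progression with ratio -1.
step 5: 1 − 3 → -2

-2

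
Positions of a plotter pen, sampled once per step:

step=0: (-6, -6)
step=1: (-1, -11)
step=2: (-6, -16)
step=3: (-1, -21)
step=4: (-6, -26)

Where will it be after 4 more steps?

(-6, -46)

First: cycles through -6, -1 every 2 steps. Step 8 lands at position 0 of the cycle → -6.
Second: linear, -5 per step → -46 at step 8.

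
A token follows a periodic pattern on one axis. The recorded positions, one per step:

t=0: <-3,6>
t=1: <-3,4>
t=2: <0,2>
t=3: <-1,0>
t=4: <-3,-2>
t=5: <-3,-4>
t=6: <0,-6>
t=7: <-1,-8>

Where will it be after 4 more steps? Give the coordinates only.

<-1,-16>

First: cycles through -3, -3, 0, -1 every 4 steps. Step 11 lands at position 3 of the cycle → -1.
Second: linear, -2 per step → -16 at step 11.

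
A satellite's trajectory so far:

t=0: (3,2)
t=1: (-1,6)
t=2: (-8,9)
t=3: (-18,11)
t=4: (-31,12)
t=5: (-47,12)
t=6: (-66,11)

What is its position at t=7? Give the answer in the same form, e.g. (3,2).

(-88,9)

Successive displacements: (-4,+4), (-7,+3), (-10,+2), (-13,+1), (-16,+0), (-19,-1) — each changes by (-3,-1).
step 7: (-66,11) + (-22,-2) → (-88,9)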